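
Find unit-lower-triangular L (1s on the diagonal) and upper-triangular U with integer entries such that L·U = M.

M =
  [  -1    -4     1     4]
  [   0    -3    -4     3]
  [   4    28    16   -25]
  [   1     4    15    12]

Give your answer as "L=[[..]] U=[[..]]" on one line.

  row1 -= 0·row0 → [0,-3,-4,3]
  row2 -= -4·row0 → [0,12,20,-9]
  row3 -= -1·row0 → [0,0,16,16]
  row2 -= -4·row1 → [0,0,4,3]
  row3 -= 0·row1 → [0,0,16,16]
  row3 -= 4·row2 → [0,0,0,4]

L=[[1,0,0,0],[0,1,0,0],[-4,-4,1,0],[-1,0,4,1]] U=[[-1,-4,1,4],[0,-3,-4,3],[0,0,4,3],[0,0,0,4]]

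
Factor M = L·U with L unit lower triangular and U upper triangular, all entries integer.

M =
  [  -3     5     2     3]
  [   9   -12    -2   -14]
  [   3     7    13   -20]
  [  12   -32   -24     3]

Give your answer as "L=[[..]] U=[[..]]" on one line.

  row1 -= -3·row0 → [0,3,4,-5]
  row2 -= -1·row0 → [0,12,15,-17]
  row3 -= -4·row0 → [0,-12,-16,15]
  row2 -= 4·row1 → [0,0,-1,3]
  row3 -= -4·row1 → [0,0,0,-5]
  row3 -= 0·row2 → [0,0,0,-5]

L=[[1,0,0,0],[-3,1,0,0],[-1,4,1,0],[-4,-4,0,1]] U=[[-3,5,2,3],[0,3,4,-5],[0,0,-1,3],[0,0,0,-5]]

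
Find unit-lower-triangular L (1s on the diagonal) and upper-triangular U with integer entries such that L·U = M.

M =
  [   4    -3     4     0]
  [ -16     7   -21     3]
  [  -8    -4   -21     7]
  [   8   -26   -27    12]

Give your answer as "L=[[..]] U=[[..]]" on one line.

L=[[1,0,0,0],[-4,1,0,0],[-2,2,1,0],[2,4,5,1]] U=[[4,-3,4,0],[0,-5,-5,3],[0,0,-3,1],[0,0,0,-5]]

  row1 -= -4·row0 → [0,-5,-5,3]
  row2 -= -2·row0 → [0,-10,-13,7]
  row3 -= 2·row0 → [0,-20,-35,12]
  row2 -= 2·row1 → [0,0,-3,1]
  row3 -= 4·row1 → [0,0,-15,0]
  row3 -= 5·row2 → [0,0,0,-5]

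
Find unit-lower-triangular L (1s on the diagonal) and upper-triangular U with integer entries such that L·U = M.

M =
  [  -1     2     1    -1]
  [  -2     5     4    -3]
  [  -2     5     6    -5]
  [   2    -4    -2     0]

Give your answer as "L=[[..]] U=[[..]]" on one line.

L=[[1,0,0,0],[2,1,0,0],[2,1,1,0],[-2,0,0,1]] U=[[-1,2,1,-1],[0,1,2,-1],[0,0,2,-2],[0,0,0,-2]]

  R1 -= 2·R0 → [0,1,2,-1]
  R2 -= 2·R0 → [0,1,4,-3]
  R3 -= -2·R0 → [0,0,0,-2]
  R2 -= 1·R1 → [0,0,2,-2]
  R3 -= 0·R1 → [0,0,0,-2]
  R3 -= 0·R2 → [0,0,0,-2]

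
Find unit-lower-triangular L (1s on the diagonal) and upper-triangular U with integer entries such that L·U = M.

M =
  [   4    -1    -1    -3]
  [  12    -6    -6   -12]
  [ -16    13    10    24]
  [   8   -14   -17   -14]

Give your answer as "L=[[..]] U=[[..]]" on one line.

L=[[1,0,0,0],[3,1,0,0],[-4,-3,1,0],[2,4,1,1]] U=[[4,-1,-1,-3],[0,-3,-3,-3],[0,0,-3,3],[0,0,0,1]]

  R1 -= 3·R0 → [0,-3,-3,-3]
  R2 -= -4·R0 → [0,9,6,12]
  R3 -= 2·R0 → [0,-12,-15,-8]
  R2 -= -3·R1 → [0,0,-3,3]
  R3 -= 4·R1 → [0,0,-3,4]
  R3 -= 1·R2 → [0,0,0,1]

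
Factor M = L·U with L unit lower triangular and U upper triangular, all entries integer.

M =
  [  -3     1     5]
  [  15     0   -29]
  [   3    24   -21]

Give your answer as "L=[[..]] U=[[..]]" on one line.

L=[[1,0,0],[-5,1,0],[-1,5,1]] U=[[-3,1,5],[0,5,-4],[0,0,4]]

  row1 -= -5·row0 → [0,5,-4]
  row2 -= -1·row0 → [0,25,-16]
  row2 -= 5·row1 → [0,0,4]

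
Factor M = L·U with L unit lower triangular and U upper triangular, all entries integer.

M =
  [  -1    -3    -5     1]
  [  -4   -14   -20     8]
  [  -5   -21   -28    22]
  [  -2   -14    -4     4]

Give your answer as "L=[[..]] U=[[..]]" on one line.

L=[[1,0,0,0],[4,1,0,0],[5,3,1,0],[2,4,-2,1]] U=[[-1,-3,-5,1],[0,-2,0,4],[0,0,-3,5],[0,0,0,-4]]

  row1 -= 4·row0 → [0,-2,0,4]
  row2 -= 5·row0 → [0,-6,-3,17]
  row3 -= 2·row0 → [0,-8,6,2]
  row2 -= 3·row1 → [0,0,-3,5]
  row3 -= 4·row1 → [0,0,6,-14]
  row3 -= -2·row2 → [0,0,0,-4]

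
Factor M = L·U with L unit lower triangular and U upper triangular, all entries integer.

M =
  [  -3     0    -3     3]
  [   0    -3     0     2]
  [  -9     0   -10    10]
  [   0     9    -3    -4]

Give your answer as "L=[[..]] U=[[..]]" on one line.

L=[[1,0,0,0],[0,1,0,0],[3,0,1,0],[0,-3,3,1]] U=[[-3,0,-3,3],[0,-3,0,2],[0,0,-1,1],[0,0,0,-1]]

  row1 -= 0·row0 → [0,-3,0,2]
  row2 -= 3·row0 → [0,0,-1,1]
  row3 -= 0·row0 → [0,9,-3,-4]
  row2 -= 0·row1 → [0,0,-1,1]
  row3 -= -3·row1 → [0,0,-3,2]
  row3 -= 3·row2 → [0,0,0,-1]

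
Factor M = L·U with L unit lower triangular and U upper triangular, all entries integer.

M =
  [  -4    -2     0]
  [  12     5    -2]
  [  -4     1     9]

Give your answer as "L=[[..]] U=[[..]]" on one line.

L=[[1,0,0],[-3,1,0],[1,-3,1]] U=[[-4,-2,0],[0,-1,-2],[0,0,3]]

  r1 -= -3·r0 → [0,-1,-2]
  r2 -= 1·r0 → [0,3,9]
  r2 -= -3·r1 → [0,0,3]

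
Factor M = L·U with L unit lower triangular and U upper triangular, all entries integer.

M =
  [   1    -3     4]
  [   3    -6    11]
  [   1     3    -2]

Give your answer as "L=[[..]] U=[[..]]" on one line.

L=[[1,0,0],[3,1,0],[1,2,1]] U=[[1,-3,4],[0,3,-1],[0,0,-4]]

  r1 -= 3·r0 → [0,3,-1]
  r2 -= 1·r0 → [0,6,-6]
  r2 -= 2·r1 → [0,0,-4]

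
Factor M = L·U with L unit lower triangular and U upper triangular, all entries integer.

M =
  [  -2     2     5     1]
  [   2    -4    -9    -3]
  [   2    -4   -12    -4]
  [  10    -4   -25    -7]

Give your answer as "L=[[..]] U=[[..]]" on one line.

L=[[1,0,0,0],[-1,1,0,0],[-1,1,1,0],[-5,-3,4,1]] U=[[-2,2,5,1],[0,-2,-4,-2],[0,0,-3,-1],[0,0,0,-4]]

  r1 -= -1·r0 → [0,-2,-4,-2]
  r2 -= -1·r0 → [0,-2,-7,-3]
  r3 -= -5·r0 → [0,6,0,-2]
  r2 -= 1·r1 → [0,0,-3,-1]
  r3 -= -3·r1 → [0,0,-12,-8]
  r3 -= 4·r2 → [0,0,0,-4]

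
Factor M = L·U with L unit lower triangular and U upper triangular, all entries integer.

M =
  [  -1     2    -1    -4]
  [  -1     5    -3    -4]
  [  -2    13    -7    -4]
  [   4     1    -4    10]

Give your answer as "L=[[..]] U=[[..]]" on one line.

  row1 -= 1·row0 → [0,3,-2,0]
  row2 -= 2·row0 → [0,9,-5,4]
  row3 -= -4·row0 → [0,9,-8,-6]
  row2 -= 3·row1 → [0,0,1,4]
  row3 -= 3·row1 → [0,0,-2,-6]
  row3 -= -2·row2 → [0,0,0,2]

L=[[1,0,0,0],[1,1,0,0],[2,3,1,0],[-4,3,-2,1]] U=[[-1,2,-1,-4],[0,3,-2,0],[0,0,1,4],[0,0,0,2]]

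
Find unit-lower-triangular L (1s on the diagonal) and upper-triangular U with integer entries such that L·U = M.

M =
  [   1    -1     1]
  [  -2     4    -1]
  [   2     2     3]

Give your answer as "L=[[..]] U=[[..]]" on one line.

  row1 -= -2·row0 → [0,2,1]
  row2 -= 2·row0 → [0,4,1]
  row2 -= 2·row1 → [0,0,-1]

L=[[1,0,0],[-2,1,0],[2,2,1]] U=[[1,-1,1],[0,2,1],[0,0,-1]]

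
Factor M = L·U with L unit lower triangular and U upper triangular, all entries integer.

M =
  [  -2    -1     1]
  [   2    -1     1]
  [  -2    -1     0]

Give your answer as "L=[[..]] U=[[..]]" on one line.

L=[[1,0,0],[-1,1,0],[1,0,1]] U=[[-2,-1,1],[0,-2,2],[0,0,-1]]

  row1 -= -1·row0 → [0,-2,2]
  row2 -= 1·row0 → [0,0,-1]
  row2 -= 0·row1 → [0,0,-1]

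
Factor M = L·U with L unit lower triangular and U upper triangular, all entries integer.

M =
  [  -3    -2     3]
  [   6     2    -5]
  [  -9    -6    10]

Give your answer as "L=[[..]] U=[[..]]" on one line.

  R1 -= -2·R0 → [0,-2,1]
  R2 -= 3·R0 → [0,0,1]
  R2 -= 0·R1 → [0,0,1]

L=[[1,0,0],[-2,1,0],[3,0,1]] U=[[-3,-2,3],[0,-2,1],[0,0,1]]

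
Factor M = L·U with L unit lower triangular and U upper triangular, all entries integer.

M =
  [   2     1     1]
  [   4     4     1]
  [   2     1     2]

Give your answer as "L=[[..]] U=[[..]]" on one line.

L=[[1,0,0],[2,1,0],[1,0,1]] U=[[2,1,1],[0,2,-1],[0,0,1]]

  R1 -= 2·R0 → [0,2,-1]
  R2 -= 1·R0 → [0,0,1]
  R2 -= 0·R1 → [0,0,1]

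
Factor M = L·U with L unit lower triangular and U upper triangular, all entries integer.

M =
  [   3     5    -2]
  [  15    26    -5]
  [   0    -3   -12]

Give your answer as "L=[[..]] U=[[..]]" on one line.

  row1 -= 5·row0 → [0,1,5]
  row2 -= 0·row0 → [0,-3,-12]
  row2 -= -3·row1 → [0,0,3]

L=[[1,0,0],[5,1,0],[0,-3,1]] U=[[3,5,-2],[0,1,5],[0,0,3]]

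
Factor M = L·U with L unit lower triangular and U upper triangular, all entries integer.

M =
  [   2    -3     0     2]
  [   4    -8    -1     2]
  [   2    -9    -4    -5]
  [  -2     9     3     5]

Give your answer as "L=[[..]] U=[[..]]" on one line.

  R1 -= 2·R0 → [0,-2,-1,-2]
  R2 -= 1·R0 → [0,-6,-4,-7]
  R3 -= -1·R0 → [0,6,3,7]
  R2 -= 3·R1 → [0,0,-1,-1]
  R3 -= -3·R1 → [0,0,0,1]
  R3 -= 0·R2 → [0,0,0,1]

L=[[1,0,0,0],[2,1,0,0],[1,3,1,0],[-1,-3,0,1]] U=[[2,-3,0,2],[0,-2,-1,-2],[0,0,-1,-1],[0,0,0,1]]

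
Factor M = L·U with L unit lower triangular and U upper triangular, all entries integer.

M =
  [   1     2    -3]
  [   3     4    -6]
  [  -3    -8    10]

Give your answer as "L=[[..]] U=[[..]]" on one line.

L=[[1,0,0],[3,1,0],[-3,1,1]] U=[[1,2,-3],[0,-2,3],[0,0,-2]]

  R1 -= 3·R0 → [0,-2,3]
  R2 -= -3·R0 → [0,-2,1]
  R2 -= 1·R1 → [0,0,-2]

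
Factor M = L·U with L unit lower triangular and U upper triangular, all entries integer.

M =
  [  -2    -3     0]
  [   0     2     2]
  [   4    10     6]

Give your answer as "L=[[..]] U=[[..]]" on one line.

L=[[1,0,0],[0,1,0],[-2,2,1]] U=[[-2,-3,0],[0,2,2],[0,0,2]]

  row1 -= 0·row0 → [0,2,2]
  row2 -= -2·row0 → [0,4,6]
  row2 -= 2·row1 → [0,0,2]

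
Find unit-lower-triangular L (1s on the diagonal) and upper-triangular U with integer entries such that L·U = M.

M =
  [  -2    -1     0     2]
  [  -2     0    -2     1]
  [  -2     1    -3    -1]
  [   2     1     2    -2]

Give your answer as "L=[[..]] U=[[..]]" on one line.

  R1 -= 1·R0 → [0,1,-2,-1]
  R2 -= 1·R0 → [0,2,-3,-3]
  R3 -= -1·R0 → [0,0,2,0]
  R2 -= 2·R1 → [0,0,1,-1]
  R3 -= 0·R1 → [0,0,2,0]
  R3 -= 2·R2 → [0,0,0,2]

L=[[1,0,0,0],[1,1,0,0],[1,2,1,0],[-1,0,2,1]] U=[[-2,-1,0,2],[0,1,-2,-1],[0,0,1,-1],[0,0,0,2]]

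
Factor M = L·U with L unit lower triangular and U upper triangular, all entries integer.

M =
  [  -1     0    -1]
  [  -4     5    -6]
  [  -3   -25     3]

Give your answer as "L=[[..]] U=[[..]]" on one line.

  R1 -= 4·R0 → [0,5,-2]
  R2 -= 3·R0 → [0,-25,6]
  R2 -= -5·R1 → [0,0,-4]

L=[[1,0,0],[4,1,0],[3,-5,1]] U=[[-1,0,-1],[0,5,-2],[0,0,-4]]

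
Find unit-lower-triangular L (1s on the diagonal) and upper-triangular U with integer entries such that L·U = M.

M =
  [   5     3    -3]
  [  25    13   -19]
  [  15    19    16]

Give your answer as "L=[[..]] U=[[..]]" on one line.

L=[[1,0,0],[5,1,0],[3,-5,1]] U=[[5,3,-3],[0,-2,-4],[0,0,5]]

  R1 -= 5·R0 → [0,-2,-4]
  R2 -= 3·R0 → [0,10,25]
  R2 -= -5·R1 → [0,0,5]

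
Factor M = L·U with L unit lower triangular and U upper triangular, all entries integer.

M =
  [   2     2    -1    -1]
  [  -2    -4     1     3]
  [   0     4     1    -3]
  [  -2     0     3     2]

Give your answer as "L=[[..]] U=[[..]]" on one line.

  row1 -= -1·row0 → [0,-2,0,2]
  row2 -= 0·row0 → [0,4,1,-3]
  row3 -= -1·row0 → [0,2,2,1]
  row2 -= -2·row1 → [0,0,1,1]
  row3 -= -1·row1 → [0,0,2,3]
  row3 -= 2·row2 → [0,0,0,1]

L=[[1,0,0,0],[-1,1,0,0],[0,-2,1,0],[-1,-1,2,1]] U=[[2,2,-1,-1],[0,-2,0,2],[0,0,1,1],[0,0,0,1]]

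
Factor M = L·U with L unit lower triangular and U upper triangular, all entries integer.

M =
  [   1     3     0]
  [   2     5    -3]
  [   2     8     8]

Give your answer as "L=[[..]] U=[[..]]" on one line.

  R1 -= 2·R0 → [0,-1,-3]
  R2 -= 2·R0 → [0,2,8]
  R2 -= -2·R1 → [0,0,2]

L=[[1,0,0],[2,1,0],[2,-2,1]] U=[[1,3,0],[0,-1,-3],[0,0,2]]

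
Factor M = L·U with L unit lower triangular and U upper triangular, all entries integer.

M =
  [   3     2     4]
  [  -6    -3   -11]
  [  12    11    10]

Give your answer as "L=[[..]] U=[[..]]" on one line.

  R1 -= -2·R0 → [0,1,-3]
  R2 -= 4·R0 → [0,3,-6]
  R2 -= 3·R1 → [0,0,3]

L=[[1,0,0],[-2,1,0],[4,3,1]] U=[[3,2,4],[0,1,-3],[0,0,3]]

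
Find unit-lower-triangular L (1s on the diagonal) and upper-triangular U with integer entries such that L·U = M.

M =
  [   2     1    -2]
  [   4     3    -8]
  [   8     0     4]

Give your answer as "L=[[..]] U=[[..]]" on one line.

  R1 -= 2·R0 → [0,1,-4]
  R2 -= 4·R0 → [0,-4,12]
  R2 -= -4·R1 → [0,0,-4]

L=[[1,0,0],[2,1,0],[4,-4,1]] U=[[2,1,-2],[0,1,-4],[0,0,-4]]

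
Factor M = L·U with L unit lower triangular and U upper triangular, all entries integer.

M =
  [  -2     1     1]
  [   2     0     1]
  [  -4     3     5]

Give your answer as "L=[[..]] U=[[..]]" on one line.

L=[[1,0,0],[-1,1,0],[2,1,1]] U=[[-2,1,1],[0,1,2],[0,0,1]]

  R1 -= -1·R0 → [0,1,2]
  R2 -= 2·R0 → [0,1,3]
  R2 -= 1·R1 → [0,0,1]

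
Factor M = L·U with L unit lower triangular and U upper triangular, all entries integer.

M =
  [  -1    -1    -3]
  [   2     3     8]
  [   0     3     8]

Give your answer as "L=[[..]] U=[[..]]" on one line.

L=[[1,0,0],[-2,1,0],[0,3,1]] U=[[-1,-1,-3],[0,1,2],[0,0,2]]

  row1 -= -2·row0 → [0,1,2]
  row2 -= 0·row0 → [0,3,8]
  row2 -= 3·row1 → [0,0,2]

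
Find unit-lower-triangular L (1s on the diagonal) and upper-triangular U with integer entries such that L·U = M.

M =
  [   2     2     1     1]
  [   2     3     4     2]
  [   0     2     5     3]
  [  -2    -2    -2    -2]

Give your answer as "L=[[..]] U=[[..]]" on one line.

  row1 -= 1·row0 → [0,1,3,1]
  row2 -= 0·row0 → [0,2,5,3]
  row3 -= -1·row0 → [0,0,-1,-1]
  row2 -= 2·row1 → [0,0,-1,1]
  row3 -= 0·row1 → [0,0,-1,-1]
  row3 -= 1·row2 → [0,0,0,-2]

L=[[1,0,0,0],[1,1,0,0],[0,2,1,0],[-1,0,1,1]] U=[[2,2,1,1],[0,1,3,1],[0,0,-1,1],[0,0,0,-2]]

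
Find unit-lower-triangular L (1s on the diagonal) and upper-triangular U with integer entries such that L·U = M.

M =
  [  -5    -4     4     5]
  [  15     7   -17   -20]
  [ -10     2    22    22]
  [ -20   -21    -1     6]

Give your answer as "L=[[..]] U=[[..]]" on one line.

L=[[1,0,0,0],[-3,1,0,0],[2,-2,1,0],[4,1,-3,1]] U=[[-5,-4,4,5],[0,-5,-5,-5],[0,0,4,2],[0,0,0,-3]]

  R1 -= -3·R0 → [0,-5,-5,-5]
  R2 -= 2·R0 → [0,10,14,12]
  R3 -= 4·R0 → [0,-5,-17,-14]
  R2 -= -2·R1 → [0,0,4,2]
  R3 -= 1·R1 → [0,0,-12,-9]
  R3 -= -3·R2 → [0,0,0,-3]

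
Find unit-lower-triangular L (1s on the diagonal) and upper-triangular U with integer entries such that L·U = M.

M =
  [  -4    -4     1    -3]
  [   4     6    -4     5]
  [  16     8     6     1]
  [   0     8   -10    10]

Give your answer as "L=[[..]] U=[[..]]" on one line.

L=[[1,0,0,0],[-1,1,0,0],[-4,-4,1,0],[0,4,-1,1]] U=[[-4,-4,1,-3],[0,2,-3,2],[0,0,-2,-3],[0,0,0,-1]]

  r1 -= -1·r0 → [0,2,-3,2]
  r2 -= -4·r0 → [0,-8,10,-11]
  r3 -= 0·r0 → [0,8,-10,10]
  r2 -= -4·r1 → [0,0,-2,-3]
  r3 -= 4·r1 → [0,0,2,2]
  r3 -= -1·r2 → [0,0,0,-1]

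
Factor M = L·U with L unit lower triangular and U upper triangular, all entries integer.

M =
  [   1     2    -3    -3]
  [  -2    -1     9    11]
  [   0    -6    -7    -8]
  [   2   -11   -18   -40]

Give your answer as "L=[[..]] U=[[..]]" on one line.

  r1 -= -2·r0 → [0,3,3,5]
  r2 -= 0·r0 → [0,-6,-7,-8]
  r3 -= 2·r0 → [0,-15,-12,-34]
  r2 -= -2·r1 → [0,0,-1,2]
  r3 -= -5·r1 → [0,0,3,-9]
  r3 -= -3·r2 → [0,0,0,-3]

L=[[1,0,0,0],[-2,1,0,0],[0,-2,1,0],[2,-5,-3,1]] U=[[1,2,-3,-3],[0,3,3,5],[0,0,-1,2],[0,0,0,-3]]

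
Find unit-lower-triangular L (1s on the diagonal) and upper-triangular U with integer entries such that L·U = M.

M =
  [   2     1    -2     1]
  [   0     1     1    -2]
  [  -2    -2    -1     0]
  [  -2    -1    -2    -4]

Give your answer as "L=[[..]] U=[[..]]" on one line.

  r1 -= 0·r0 → [0,1,1,-2]
  r2 -= -1·r0 → [0,-1,-3,1]
  r3 -= -1·r0 → [0,0,-4,-3]
  r2 -= -1·r1 → [0,0,-2,-1]
  r3 -= 0·r1 → [0,0,-4,-3]
  r3 -= 2·r2 → [0,0,0,-1]

L=[[1,0,0,0],[0,1,0,0],[-1,-1,1,0],[-1,0,2,1]] U=[[2,1,-2,1],[0,1,1,-2],[0,0,-2,-1],[0,0,0,-1]]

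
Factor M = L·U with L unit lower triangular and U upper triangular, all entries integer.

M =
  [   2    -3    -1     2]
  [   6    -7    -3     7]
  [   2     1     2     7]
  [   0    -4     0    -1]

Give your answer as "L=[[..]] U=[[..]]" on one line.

  r1 -= 3·r0 → [0,2,0,1]
  r2 -= 1·r0 → [0,4,3,5]
  r3 -= 0·r0 → [0,-4,0,-1]
  r2 -= 2·r1 → [0,0,3,3]
  r3 -= -2·r1 → [0,0,0,1]
  r3 -= 0·r2 → [0,0,0,1]

L=[[1,0,0,0],[3,1,0,0],[1,2,1,0],[0,-2,0,1]] U=[[2,-3,-1,2],[0,2,0,1],[0,0,3,3],[0,0,0,1]]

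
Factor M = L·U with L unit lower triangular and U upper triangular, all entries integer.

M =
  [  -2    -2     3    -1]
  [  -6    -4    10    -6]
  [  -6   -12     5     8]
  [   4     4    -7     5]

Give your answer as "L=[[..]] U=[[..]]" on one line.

L=[[1,0,0,0],[3,1,0,0],[3,-3,1,0],[-2,0,1,1]] U=[[-2,-2,3,-1],[0,2,1,-3],[0,0,-1,2],[0,0,0,1]]

  R1 -= 3·R0 → [0,2,1,-3]
  R2 -= 3·R0 → [0,-6,-4,11]
  R3 -= -2·R0 → [0,0,-1,3]
  R2 -= -3·R1 → [0,0,-1,2]
  R3 -= 0·R1 → [0,0,-1,3]
  R3 -= 1·R2 → [0,0,0,1]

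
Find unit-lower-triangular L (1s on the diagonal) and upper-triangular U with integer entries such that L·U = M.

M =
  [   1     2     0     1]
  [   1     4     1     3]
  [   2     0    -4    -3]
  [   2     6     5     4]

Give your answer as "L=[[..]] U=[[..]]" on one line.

  R1 -= 1·R0 → [0,2,1,2]
  R2 -= 2·R0 → [0,-4,-4,-5]
  R3 -= 2·R0 → [0,2,5,2]
  R2 -= -2·R1 → [0,0,-2,-1]
  R3 -= 1·R1 → [0,0,4,0]
  R3 -= -2·R2 → [0,0,0,-2]

L=[[1,0,0,0],[1,1,0,0],[2,-2,1,0],[2,1,-2,1]] U=[[1,2,0,1],[0,2,1,2],[0,0,-2,-1],[0,0,0,-2]]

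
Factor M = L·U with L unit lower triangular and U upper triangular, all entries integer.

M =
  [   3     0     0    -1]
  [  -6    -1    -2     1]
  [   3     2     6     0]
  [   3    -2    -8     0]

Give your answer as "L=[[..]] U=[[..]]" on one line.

  r1 -= -2·r0 → [0,-1,-2,-1]
  r2 -= 1·r0 → [0,2,6,1]
  r3 -= 1·r0 → [0,-2,-8,1]
  r2 -= -2·r1 → [0,0,2,-1]
  r3 -= 2·r1 → [0,0,-4,3]
  r3 -= -2·r2 → [0,0,0,1]

L=[[1,0,0,0],[-2,1,0,0],[1,-2,1,0],[1,2,-2,1]] U=[[3,0,0,-1],[0,-1,-2,-1],[0,0,2,-1],[0,0,0,1]]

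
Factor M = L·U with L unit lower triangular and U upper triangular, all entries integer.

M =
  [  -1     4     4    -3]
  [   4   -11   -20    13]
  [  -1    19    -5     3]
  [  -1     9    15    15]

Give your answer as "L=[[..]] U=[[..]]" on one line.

L=[[1,0,0,0],[-4,1,0,0],[1,3,1,0],[1,1,5,1]] U=[[-1,4,4,-3],[0,5,-4,1],[0,0,3,3],[0,0,0,2]]

  r1 -= -4·r0 → [0,5,-4,1]
  r2 -= 1·r0 → [0,15,-9,6]
  r3 -= 1·r0 → [0,5,11,18]
  r2 -= 3·r1 → [0,0,3,3]
  r3 -= 1·r1 → [0,0,15,17]
  r3 -= 5·r2 → [0,0,0,2]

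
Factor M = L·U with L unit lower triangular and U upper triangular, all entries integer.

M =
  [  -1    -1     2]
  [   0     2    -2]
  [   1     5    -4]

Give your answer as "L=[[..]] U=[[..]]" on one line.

L=[[1,0,0],[0,1,0],[-1,2,1]] U=[[-1,-1,2],[0,2,-2],[0,0,2]]

  row1 -= 0·row0 → [0,2,-2]
  row2 -= -1·row0 → [0,4,-2]
  row2 -= 2·row1 → [0,0,2]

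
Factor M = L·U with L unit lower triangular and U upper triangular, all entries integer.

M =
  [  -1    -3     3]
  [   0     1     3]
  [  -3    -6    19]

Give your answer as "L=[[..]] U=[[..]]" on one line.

  row1 -= 0·row0 → [0,1,3]
  row2 -= 3·row0 → [0,3,10]
  row2 -= 3·row1 → [0,0,1]

L=[[1,0,0],[0,1,0],[3,3,1]] U=[[-1,-3,3],[0,1,3],[0,0,1]]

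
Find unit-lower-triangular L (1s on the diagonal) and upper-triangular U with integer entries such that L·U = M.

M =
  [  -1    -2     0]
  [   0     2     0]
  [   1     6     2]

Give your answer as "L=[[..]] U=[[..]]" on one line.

L=[[1,0,0],[0,1,0],[-1,2,1]] U=[[-1,-2,0],[0,2,0],[0,0,2]]

  row1 -= 0·row0 → [0,2,0]
  row2 -= -1·row0 → [0,4,2]
  row2 -= 2·row1 → [0,0,2]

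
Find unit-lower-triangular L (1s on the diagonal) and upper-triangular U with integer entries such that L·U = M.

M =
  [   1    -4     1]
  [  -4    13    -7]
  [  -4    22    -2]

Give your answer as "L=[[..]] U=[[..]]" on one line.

  r1 -= -4·r0 → [0,-3,-3]
  r2 -= -4·r0 → [0,6,2]
  r2 -= -2·r1 → [0,0,-4]

L=[[1,0,0],[-4,1,0],[-4,-2,1]] U=[[1,-4,1],[0,-3,-3],[0,0,-4]]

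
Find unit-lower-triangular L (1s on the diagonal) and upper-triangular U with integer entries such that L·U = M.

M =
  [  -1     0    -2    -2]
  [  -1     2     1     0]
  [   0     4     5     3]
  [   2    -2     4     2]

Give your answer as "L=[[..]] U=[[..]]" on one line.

  r1 -= 1·r0 → [0,2,3,2]
  r2 -= 0·r0 → [0,4,5,3]
  r3 -= -2·r0 → [0,-2,0,-2]
  r2 -= 2·r1 → [0,0,-1,-1]
  r3 -= -1·r1 → [0,0,3,0]
  r3 -= -3·r2 → [0,0,0,-3]

L=[[1,0,0,0],[1,1,0,0],[0,2,1,0],[-2,-1,-3,1]] U=[[-1,0,-2,-2],[0,2,3,2],[0,0,-1,-1],[0,0,0,-3]]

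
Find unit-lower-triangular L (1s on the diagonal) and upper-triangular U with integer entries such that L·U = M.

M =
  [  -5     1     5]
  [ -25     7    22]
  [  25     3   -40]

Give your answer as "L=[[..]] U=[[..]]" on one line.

  r1 -= 5·r0 → [0,2,-3]
  r2 -= -5·r0 → [0,8,-15]
  r2 -= 4·r1 → [0,0,-3]

L=[[1,0,0],[5,1,0],[-5,4,1]] U=[[-5,1,5],[0,2,-3],[0,0,-3]]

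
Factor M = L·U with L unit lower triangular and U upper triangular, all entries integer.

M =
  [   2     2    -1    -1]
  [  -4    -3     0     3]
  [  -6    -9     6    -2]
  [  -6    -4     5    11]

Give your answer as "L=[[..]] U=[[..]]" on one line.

  r1 -= -2·r0 → [0,1,-2,1]
  r2 -= -3·r0 → [0,-3,3,-5]
  r3 -= -3·r0 → [0,2,2,8]
  r2 -= -3·r1 → [0,0,-3,-2]
  r3 -= 2·r1 → [0,0,6,6]
  r3 -= -2·r2 → [0,0,0,2]

L=[[1,0,0,0],[-2,1,0,0],[-3,-3,1,0],[-3,2,-2,1]] U=[[2,2,-1,-1],[0,1,-2,1],[0,0,-3,-2],[0,0,0,2]]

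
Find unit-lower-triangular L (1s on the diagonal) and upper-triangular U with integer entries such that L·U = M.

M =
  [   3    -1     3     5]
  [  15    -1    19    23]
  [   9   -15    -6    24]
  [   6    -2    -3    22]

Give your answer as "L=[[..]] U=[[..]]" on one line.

  R1 -= 5·R0 → [0,4,4,-2]
  R2 -= 3·R0 → [0,-12,-15,9]
  R3 -= 2·R0 → [0,0,-9,12]
  R2 -= -3·R1 → [0,0,-3,3]
  R3 -= 0·R1 → [0,0,-9,12]
  R3 -= 3·R2 → [0,0,0,3]

L=[[1,0,0,0],[5,1,0,0],[3,-3,1,0],[2,0,3,1]] U=[[3,-1,3,5],[0,4,4,-2],[0,0,-3,3],[0,0,0,3]]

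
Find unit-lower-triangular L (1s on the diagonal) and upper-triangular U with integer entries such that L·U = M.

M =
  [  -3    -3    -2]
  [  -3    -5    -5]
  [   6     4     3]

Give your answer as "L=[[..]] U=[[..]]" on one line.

L=[[1,0,0],[1,1,0],[-2,1,1]] U=[[-3,-3,-2],[0,-2,-3],[0,0,2]]

  R1 -= 1·R0 → [0,-2,-3]
  R2 -= -2·R0 → [0,-2,-1]
  R2 -= 1·R1 → [0,0,2]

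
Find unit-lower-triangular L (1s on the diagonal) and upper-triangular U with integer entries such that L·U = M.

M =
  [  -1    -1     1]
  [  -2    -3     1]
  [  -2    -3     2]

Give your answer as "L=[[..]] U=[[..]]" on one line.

L=[[1,0,0],[2,1,0],[2,1,1]] U=[[-1,-1,1],[0,-1,-1],[0,0,1]]

  row1 -= 2·row0 → [0,-1,-1]
  row2 -= 2·row0 → [0,-1,0]
  row2 -= 1·row1 → [0,0,1]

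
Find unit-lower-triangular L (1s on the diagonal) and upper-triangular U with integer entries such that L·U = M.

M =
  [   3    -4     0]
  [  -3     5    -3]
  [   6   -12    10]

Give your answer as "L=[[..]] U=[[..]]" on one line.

L=[[1,0,0],[-1,1,0],[2,-4,1]] U=[[3,-4,0],[0,1,-3],[0,0,-2]]

  row1 -= -1·row0 → [0,1,-3]
  row2 -= 2·row0 → [0,-4,10]
  row2 -= -4·row1 → [0,0,-2]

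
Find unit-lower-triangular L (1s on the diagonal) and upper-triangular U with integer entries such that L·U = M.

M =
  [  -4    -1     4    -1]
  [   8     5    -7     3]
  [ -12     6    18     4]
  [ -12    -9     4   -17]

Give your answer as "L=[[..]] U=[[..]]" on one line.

  row1 -= -2·row0 → [0,3,1,1]
  row2 -= 3·row0 → [0,9,6,7]
  row3 -= 3·row0 → [0,-6,-8,-14]
  row2 -= 3·row1 → [0,0,3,4]
  row3 -= -2·row1 → [0,0,-6,-12]
  row3 -= -2·row2 → [0,0,0,-4]

L=[[1,0,0,0],[-2,1,0,0],[3,3,1,0],[3,-2,-2,1]] U=[[-4,-1,4,-1],[0,3,1,1],[0,0,3,4],[0,0,0,-4]]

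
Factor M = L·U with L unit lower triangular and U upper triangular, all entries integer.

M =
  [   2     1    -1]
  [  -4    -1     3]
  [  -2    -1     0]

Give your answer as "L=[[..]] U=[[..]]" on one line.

L=[[1,0,0],[-2,1,0],[-1,0,1]] U=[[2,1,-1],[0,1,1],[0,0,-1]]

  R1 -= -2·R0 → [0,1,1]
  R2 -= -1·R0 → [0,0,-1]
  R2 -= 0·R1 → [0,0,-1]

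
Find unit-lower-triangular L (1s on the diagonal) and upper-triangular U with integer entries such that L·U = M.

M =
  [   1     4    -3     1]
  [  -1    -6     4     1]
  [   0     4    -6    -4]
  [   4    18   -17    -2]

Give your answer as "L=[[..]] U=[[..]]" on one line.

L=[[1,0,0,0],[-1,1,0,0],[0,-2,1,0],[4,-1,1,1]] U=[[1,4,-3,1],[0,-2,1,2],[0,0,-4,0],[0,0,0,-4]]

  r1 -= -1·r0 → [0,-2,1,2]
  r2 -= 0·r0 → [0,4,-6,-4]
  r3 -= 4·r0 → [0,2,-5,-6]
  r2 -= -2·r1 → [0,0,-4,0]
  r3 -= -1·r1 → [0,0,-4,-4]
  r3 -= 1·r2 → [0,0,0,-4]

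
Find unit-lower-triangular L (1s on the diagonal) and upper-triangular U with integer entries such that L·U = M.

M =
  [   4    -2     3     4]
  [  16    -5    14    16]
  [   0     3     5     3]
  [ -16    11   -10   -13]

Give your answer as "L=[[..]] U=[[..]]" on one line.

L=[[1,0,0,0],[4,1,0,0],[0,1,1,0],[-4,1,0,1]] U=[[4,-2,3,4],[0,3,2,0],[0,0,3,3],[0,0,0,3]]

  row1 -= 4·row0 → [0,3,2,0]
  row2 -= 0·row0 → [0,3,5,3]
  row3 -= -4·row0 → [0,3,2,3]
  row2 -= 1·row1 → [0,0,3,3]
  row3 -= 1·row1 → [0,0,0,3]
  row3 -= 0·row2 → [0,0,0,3]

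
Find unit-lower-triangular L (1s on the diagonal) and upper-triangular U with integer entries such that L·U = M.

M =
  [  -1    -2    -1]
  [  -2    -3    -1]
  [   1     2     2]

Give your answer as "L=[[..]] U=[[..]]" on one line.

  R1 -= 2·R0 → [0,1,1]
  R2 -= -1·R0 → [0,0,1]
  R2 -= 0·R1 → [0,0,1]

L=[[1,0,0],[2,1,0],[-1,0,1]] U=[[-1,-2,-1],[0,1,1],[0,0,1]]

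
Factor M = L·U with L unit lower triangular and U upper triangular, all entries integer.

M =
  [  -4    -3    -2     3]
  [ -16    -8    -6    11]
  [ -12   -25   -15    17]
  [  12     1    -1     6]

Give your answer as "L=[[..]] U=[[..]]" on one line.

  row1 -= 4·row0 → [0,4,2,-1]
  row2 -= 3·row0 → [0,-16,-9,8]
  row3 -= -3·row0 → [0,-8,-7,15]
  row2 -= -4·row1 → [0,0,-1,4]
  row3 -= -2·row1 → [0,0,-3,13]
  row3 -= 3·row2 → [0,0,0,1]

L=[[1,0,0,0],[4,1,0,0],[3,-4,1,0],[-3,-2,3,1]] U=[[-4,-3,-2,3],[0,4,2,-1],[0,0,-1,4],[0,0,0,1]]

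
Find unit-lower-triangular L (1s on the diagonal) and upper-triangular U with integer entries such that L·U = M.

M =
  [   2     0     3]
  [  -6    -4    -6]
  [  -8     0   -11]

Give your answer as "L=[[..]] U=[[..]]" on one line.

  r1 -= -3·r0 → [0,-4,3]
  r2 -= -4·r0 → [0,0,1]
  r2 -= 0·r1 → [0,0,1]

L=[[1,0,0],[-3,1,0],[-4,0,1]] U=[[2,0,3],[0,-4,3],[0,0,1]]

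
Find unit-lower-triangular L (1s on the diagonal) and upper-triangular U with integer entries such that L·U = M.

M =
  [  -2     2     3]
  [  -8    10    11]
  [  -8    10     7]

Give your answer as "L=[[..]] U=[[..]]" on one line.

  row1 -= 4·row0 → [0,2,-1]
  row2 -= 4·row0 → [0,2,-5]
  row2 -= 1·row1 → [0,0,-4]

L=[[1,0,0],[4,1,0],[4,1,1]] U=[[-2,2,3],[0,2,-1],[0,0,-4]]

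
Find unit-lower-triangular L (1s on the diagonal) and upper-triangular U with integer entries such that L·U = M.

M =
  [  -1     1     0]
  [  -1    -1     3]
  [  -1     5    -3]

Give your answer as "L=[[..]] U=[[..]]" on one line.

L=[[1,0,0],[1,1,0],[1,-2,1]] U=[[-1,1,0],[0,-2,3],[0,0,3]]

  r1 -= 1·r0 → [0,-2,3]
  r2 -= 1·r0 → [0,4,-3]
  r2 -= -2·r1 → [0,0,3]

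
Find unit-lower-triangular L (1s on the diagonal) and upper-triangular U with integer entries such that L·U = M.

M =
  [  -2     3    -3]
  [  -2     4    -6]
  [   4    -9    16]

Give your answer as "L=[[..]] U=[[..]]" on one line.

L=[[1,0,0],[1,1,0],[-2,-3,1]] U=[[-2,3,-3],[0,1,-3],[0,0,1]]

  row1 -= 1·row0 → [0,1,-3]
  row2 -= -2·row0 → [0,-3,10]
  row2 -= -3·row1 → [0,0,1]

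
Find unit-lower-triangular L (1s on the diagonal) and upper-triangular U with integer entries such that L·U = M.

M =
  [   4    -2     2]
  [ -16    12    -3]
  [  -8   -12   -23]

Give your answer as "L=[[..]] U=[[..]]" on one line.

  R1 -= -4·R0 → [0,4,5]
  R2 -= -2·R0 → [0,-16,-19]
  R2 -= -4·R1 → [0,0,1]

L=[[1,0,0],[-4,1,0],[-2,-4,1]] U=[[4,-2,2],[0,4,5],[0,0,1]]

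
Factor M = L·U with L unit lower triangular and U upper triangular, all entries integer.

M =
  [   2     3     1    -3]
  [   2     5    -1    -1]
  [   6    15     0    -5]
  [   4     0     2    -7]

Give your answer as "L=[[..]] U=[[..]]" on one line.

  r1 -= 1·r0 → [0,2,-2,2]
  r2 -= 3·r0 → [0,6,-3,4]
  r3 -= 2·r0 → [0,-6,0,-1]
  r2 -= 3·r1 → [0,0,3,-2]
  r3 -= -3·r1 → [0,0,-6,5]
  r3 -= -2·r2 → [0,0,0,1]

L=[[1,0,0,0],[1,1,0,0],[3,3,1,0],[2,-3,-2,1]] U=[[2,3,1,-3],[0,2,-2,2],[0,0,3,-2],[0,0,0,1]]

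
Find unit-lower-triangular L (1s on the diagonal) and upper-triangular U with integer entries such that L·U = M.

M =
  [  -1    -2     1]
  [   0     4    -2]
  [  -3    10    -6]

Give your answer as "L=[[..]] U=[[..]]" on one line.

  r1 -= 0·r0 → [0,4,-2]
  r2 -= 3·r0 → [0,16,-9]
  r2 -= 4·r1 → [0,0,-1]

L=[[1,0,0],[0,1,0],[3,4,1]] U=[[-1,-2,1],[0,4,-2],[0,0,-1]]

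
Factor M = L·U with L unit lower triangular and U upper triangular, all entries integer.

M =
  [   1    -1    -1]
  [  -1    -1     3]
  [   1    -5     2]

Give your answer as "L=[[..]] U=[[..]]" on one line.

L=[[1,0,0],[-1,1,0],[1,2,1]] U=[[1,-1,-1],[0,-2,2],[0,0,-1]]

  R1 -= -1·R0 → [0,-2,2]
  R2 -= 1·R0 → [0,-4,3]
  R2 -= 2·R1 → [0,0,-1]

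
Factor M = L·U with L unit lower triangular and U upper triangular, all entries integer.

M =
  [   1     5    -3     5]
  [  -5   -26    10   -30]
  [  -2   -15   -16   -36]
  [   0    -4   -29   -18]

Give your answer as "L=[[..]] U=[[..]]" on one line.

L=[[1,0,0,0],[-5,1,0,0],[-2,5,1,0],[0,4,-3,1]] U=[[1,5,-3,5],[0,-1,-5,-5],[0,0,3,-1],[0,0,0,-1]]

  R1 -= -5·R0 → [0,-1,-5,-5]
  R2 -= -2·R0 → [0,-5,-22,-26]
  R3 -= 0·R0 → [0,-4,-29,-18]
  R2 -= 5·R1 → [0,0,3,-1]
  R3 -= 4·R1 → [0,0,-9,2]
  R3 -= -3·R2 → [0,0,0,-1]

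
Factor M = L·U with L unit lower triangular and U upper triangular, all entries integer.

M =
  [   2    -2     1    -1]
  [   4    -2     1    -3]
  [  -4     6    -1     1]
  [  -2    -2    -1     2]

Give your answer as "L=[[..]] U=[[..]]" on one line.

  R1 -= 2·R0 → [0,2,-1,-1]
  R2 -= -2·R0 → [0,2,1,-1]
  R3 -= -1·R0 → [0,-4,0,1]
  R2 -= 1·R1 → [0,0,2,0]
  R3 -= -2·R1 → [0,0,-2,-1]
  R3 -= -1·R2 → [0,0,0,-1]

L=[[1,0,0,0],[2,1,0,0],[-2,1,1,0],[-1,-2,-1,1]] U=[[2,-2,1,-1],[0,2,-1,-1],[0,0,2,0],[0,0,0,-1]]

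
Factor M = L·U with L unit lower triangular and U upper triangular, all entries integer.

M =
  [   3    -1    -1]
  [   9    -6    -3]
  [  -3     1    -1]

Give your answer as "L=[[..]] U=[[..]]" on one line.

  R1 -= 3·R0 → [0,-3,0]
  R2 -= -1·R0 → [0,0,-2]
  R2 -= 0·R1 → [0,0,-2]

L=[[1,0,0],[3,1,0],[-1,0,1]] U=[[3,-1,-1],[0,-3,0],[0,0,-2]]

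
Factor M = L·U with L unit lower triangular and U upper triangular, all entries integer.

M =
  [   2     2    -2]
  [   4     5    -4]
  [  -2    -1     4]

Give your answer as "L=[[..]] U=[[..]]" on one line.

  row1 -= 2·row0 → [0,1,0]
  row2 -= -1·row0 → [0,1,2]
  row2 -= 1·row1 → [0,0,2]

L=[[1,0,0],[2,1,0],[-1,1,1]] U=[[2,2,-2],[0,1,0],[0,0,2]]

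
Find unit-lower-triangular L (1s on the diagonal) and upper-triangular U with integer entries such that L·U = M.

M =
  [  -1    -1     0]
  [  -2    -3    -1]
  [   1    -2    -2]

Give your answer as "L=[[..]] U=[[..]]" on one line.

L=[[1,0,0],[2,1,0],[-1,3,1]] U=[[-1,-1,0],[0,-1,-1],[0,0,1]]

  row1 -= 2·row0 → [0,-1,-1]
  row2 -= -1·row0 → [0,-3,-2]
  row2 -= 3·row1 → [0,0,1]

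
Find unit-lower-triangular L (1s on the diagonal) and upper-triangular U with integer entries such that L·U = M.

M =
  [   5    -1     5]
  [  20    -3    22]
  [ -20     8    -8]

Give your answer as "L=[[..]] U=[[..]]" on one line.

L=[[1,0,0],[4,1,0],[-4,4,1]] U=[[5,-1,5],[0,1,2],[0,0,4]]

  r1 -= 4·r0 → [0,1,2]
  r2 -= -4·r0 → [0,4,12]
  r2 -= 4·r1 → [0,0,4]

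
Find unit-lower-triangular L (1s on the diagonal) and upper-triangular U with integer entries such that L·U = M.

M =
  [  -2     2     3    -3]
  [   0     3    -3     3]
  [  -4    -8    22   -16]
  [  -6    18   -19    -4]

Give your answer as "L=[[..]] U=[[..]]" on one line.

  r1 -= 0·r0 → [0,3,-3,3]
  r2 -= 2·r0 → [0,-12,16,-10]
  r3 -= 3·r0 → [0,12,-28,5]
  r2 -= -4·r1 → [0,0,4,2]
  r3 -= 4·r1 → [0,0,-16,-7]
  r3 -= -4·r2 → [0,0,0,1]

L=[[1,0,0,0],[0,1,0,0],[2,-4,1,0],[3,4,-4,1]] U=[[-2,2,3,-3],[0,3,-3,3],[0,0,4,2],[0,0,0,1]]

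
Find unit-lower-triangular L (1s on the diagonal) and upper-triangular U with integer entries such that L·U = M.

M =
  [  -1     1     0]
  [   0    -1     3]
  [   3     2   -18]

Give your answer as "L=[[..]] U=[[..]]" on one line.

L=[[1,0,0],[0,1,0],[-3,-5,1]] U=[[-1,1,0],[0,-1,3],[0,0,-3]]

  r1 -= 0·r0 → [0,-1,3]
  r2 -= -3·r0 → [0,5,-18]
  r2 -= -5·r1 → [0,0,-3]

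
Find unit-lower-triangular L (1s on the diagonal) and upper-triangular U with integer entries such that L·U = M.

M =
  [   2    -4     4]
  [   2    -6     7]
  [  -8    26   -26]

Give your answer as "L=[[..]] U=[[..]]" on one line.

L=[[1,0,0],[1,1,0],[-4,-5,1]] U=[[2,-4,4],[0,-2,3],[0,0,5]]

  R1 -= 1·R0 → [0,-2,3]
  R2 -= -4·R0 → [0,10,-10]
  R2 -= -5·R1 → [0,0,5]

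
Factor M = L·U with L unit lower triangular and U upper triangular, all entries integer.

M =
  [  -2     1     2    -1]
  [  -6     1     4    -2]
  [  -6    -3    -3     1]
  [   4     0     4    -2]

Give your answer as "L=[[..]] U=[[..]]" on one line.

  row1 -= 3·row0 → [0,-2,-2,1]
  row2 -= 3·row0 → [0,-6,-9,4]
  row3 -= -2·row0 → [0,2,8,-4]
  row2 -= 3·row1 → [0,0,-3,1]
  row3 -= -1·row1 → [0,0,6,-3]
  row3 -= -2·row2 → [0,0,0,-1]

L=[[1,0,0,0],[3,1,0,0],[3,3,1,0],[-2,-1,-2,1]] U=[[-2,1,2,-1],[0,-2,-2,1],[0,0,-3,1],[0,0,0,-1]]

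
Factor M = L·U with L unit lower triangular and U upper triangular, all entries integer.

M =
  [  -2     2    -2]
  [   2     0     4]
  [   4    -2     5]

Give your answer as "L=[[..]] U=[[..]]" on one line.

L=[[1,0,0],[-1,1,0],[-2,1,1]] U=[[-2,2,-2],[0,2,2],[0,0,-1]]

  R1 -= -1·R0 → [0,2,2]
  R2 -= -2·R0 → [0,2,1]
  R2 -= 1·R1 → [0,0,-1]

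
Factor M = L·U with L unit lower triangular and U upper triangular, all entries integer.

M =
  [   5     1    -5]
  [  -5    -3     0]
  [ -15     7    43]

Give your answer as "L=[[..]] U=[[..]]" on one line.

L=[[1,0,0],[-1,1,0],[-3,-5,1]] U=[[5,1,-5],[0,-2,-5],[0,0,3]]

  R1 -= -1·R0 → [0,-2,-5]
  R2 -= -3·R0 → [0,10,28]
  R2 -= -5·R1 → [0,0,3]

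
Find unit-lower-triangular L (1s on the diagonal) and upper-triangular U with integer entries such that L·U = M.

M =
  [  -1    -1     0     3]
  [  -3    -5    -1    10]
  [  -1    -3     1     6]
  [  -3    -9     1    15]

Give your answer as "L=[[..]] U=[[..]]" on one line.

  R1 -= 3·R0 → [0,-2,-1,1]
  R2 -= 1·R0 → [0,-2,1,3]
  R3 -= 3·R0 → [0,-6,1,6]
  R2 -= 1·R1 → [0,0,2,2]
  R3 -= 3·R1 → [0,0,4,3]
  R3 -= 2·R2 → [0,0,0,-1]

L=[[1,0,0,0],[3,1,0,0],[1,1,1,0],[3,3,2,1]] U=[[-1,-1,0,3],[0,-2,-1,1],[0,0,2,2],[0,0,0,-1]]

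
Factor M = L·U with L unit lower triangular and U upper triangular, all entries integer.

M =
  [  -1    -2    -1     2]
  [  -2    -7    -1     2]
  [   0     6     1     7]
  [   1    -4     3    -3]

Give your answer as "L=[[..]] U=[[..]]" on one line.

  R1 -= 2·R0 → [0,-3,1,-2]
  R2 -= 0·R0 → [0,6,1,7]
  R3 -= -1·R0 → [0,-6,2,-1]
  R2 -= -2·R1 → [0,0,3,3]
  R3 -= 2·R1 → [0,0,0,3]
  R3 -= 0·R2 → [0,0,0,3]

L=[[1,0,0,0],[2,1,0,0],[0,-2,1,0],[-1,2,0,1]] U=[[-1,-2,-1,2],[0,-3,1,-2],[0,0,3,3],[0,0,0,3]]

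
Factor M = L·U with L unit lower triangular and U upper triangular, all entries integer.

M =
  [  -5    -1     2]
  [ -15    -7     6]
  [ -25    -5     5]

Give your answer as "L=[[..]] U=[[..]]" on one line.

L=[[1,0,0],[3,1,0],[5,0,1]] U=[[-5,-1,2],[0,-4,0],[0,0,-5]]

  row1 -= 3·row0 → [0,-4,0]
  row2 -= 5·row0 → [0,0,-5]
  row2 -= 0·row1 → [0,0,-5]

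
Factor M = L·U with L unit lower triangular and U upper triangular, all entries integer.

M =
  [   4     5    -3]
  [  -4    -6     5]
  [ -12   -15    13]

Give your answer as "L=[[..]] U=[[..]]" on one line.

L=[[1,0,0],[-1,1,0],[-3,0,1]] U=[[4,5,-3],[0,-1,2],[0,0,4]]

  R1 -= -1·R0 → [0,-1,2]
  R2 -= -3·R0 → [0,0,4]
  R2 -= 0·R1 → [0,0,4]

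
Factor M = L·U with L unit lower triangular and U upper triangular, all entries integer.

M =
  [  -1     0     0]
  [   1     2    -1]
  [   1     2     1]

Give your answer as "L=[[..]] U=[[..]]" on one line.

L=[[1,0,0],[-1,1,0],[-1,1,1]] U=[[-1,0,0],[0,2,-1],[0,0,2]]

  row1 -= -1·row0 → [0,2,-1]
  row2 -= -1·row0 → [0,2,1]
  row2 -= 1·row1 → [0,0,2]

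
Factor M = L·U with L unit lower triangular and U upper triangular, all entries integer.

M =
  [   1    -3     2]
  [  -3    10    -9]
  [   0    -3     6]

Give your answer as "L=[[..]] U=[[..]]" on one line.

L=[[1,0,0],[-3,1,0],[0,-3,1]] U=[[1,-3,2],[0,1,-3],[0,0,-3]]

  R1 -= -3·R0 → [0,1,-3]
  R2 -= 0·R0 → [0,-3,6]
  R2 -= -3·R1 → [0,0,-3]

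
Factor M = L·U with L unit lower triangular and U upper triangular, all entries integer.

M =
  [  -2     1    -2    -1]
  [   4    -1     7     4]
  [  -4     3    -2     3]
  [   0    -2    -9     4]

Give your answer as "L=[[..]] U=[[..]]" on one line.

  row1 -= -2·row0 → [0,1,3,2]
  row2 -= 2·row0 → [0,1,2,5]
  row3 -= 0·row0 → [0,-2,-9,4]
  row2 -= 1·row1 → [0,0,-1,3]
  row3 -= -2·row1 → [0,0,-3,8]
  row3 -= 3·row2 → [0,0,0,-1]

L=[[1,0,0,0],[-2,1,0,0],[2,1,1,0],[0,-2,3,1]] U=[[-2,1,-2,-1],[0,1,3,2],[0,0,-1,3],[0,0,0,-1]]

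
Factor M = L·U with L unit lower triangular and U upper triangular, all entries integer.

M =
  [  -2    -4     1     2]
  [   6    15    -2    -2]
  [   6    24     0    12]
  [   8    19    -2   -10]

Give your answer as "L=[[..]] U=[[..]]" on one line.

  R1 -= -3·R0 → [0,3,1,4]
  R2 -= -3·R0 → [0,12,3,18]
  R3 -= -4·R0 → [0,3,2,-2]
  R2 -= 4·R1 → [0,0,-1,2]
  R3 -= 1·R1 → [0,0,1,-6]
  R3 -= -1·R2 → [0,0,0,-4]

L=[[1,0,0,0],[-3,1,0,0],[-3,4,1,0],[-4,1,-1,1]] U=[[-2,-4,1,2],[0,3,1,4],[0,0,-1,2],[0,0,0,-4]]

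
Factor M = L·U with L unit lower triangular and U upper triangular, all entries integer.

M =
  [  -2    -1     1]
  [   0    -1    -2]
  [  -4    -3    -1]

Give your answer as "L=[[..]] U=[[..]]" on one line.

L=[[1,0,0],[0,1,0],[2,1,1]] U=[[-2,-1,1],[0,-1,-2],[0,0,-1]]

  R1 -= 0·R0 → [0,-1,-2]
  R2 -= 2·R0 → [0,-1,-3]
  R2 -= 1·R1 → [0,0,-1]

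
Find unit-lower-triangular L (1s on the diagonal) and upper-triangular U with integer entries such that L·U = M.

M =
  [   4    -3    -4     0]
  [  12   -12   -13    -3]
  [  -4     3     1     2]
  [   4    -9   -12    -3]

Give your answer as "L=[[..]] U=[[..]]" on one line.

L=[[1,0,0,0],[3,1,0,0],[-1,0,1,0],[1,2,2,1]] U=[[4,-3,-4,0],[0,-3,-1,-3],[0,0,-3,2],[0,0,0,-1]]

  row1 -= 3·row0 → [0,-3,-1,-3]
  row2 -= -1·row0 → [0,0,-3,2]
  row3 -= 1·row0 → [0,-6,-8,-3]
  row2 -= 0·row1 → [0,0,-3,2]
  row3 -= 2·row1 → [0,0,-6,3]
  row3 -= 2·row2 → [0,0,0,-1]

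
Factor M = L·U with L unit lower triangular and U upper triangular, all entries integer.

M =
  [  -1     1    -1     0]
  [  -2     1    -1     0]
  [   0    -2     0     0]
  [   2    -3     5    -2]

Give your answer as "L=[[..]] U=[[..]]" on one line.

L=[[1,0,0,0],[2,1,0,0],[0,2,1,0],[-2,1,-1,1]] U=[[-1,1,-1,0],[0,-1,1,0],[0,0,-2,0],[0,0,0,-2]]

  row1 -= 2·row0 → [0,-1,1,0]
  row2 -= 0·row0 → [0,-2,0,0]
  row3 -= -2·row0 → [0,-1,3,-2]
  row2 -= 2·row1 → [0,0,-2,0]
  row3 -= 1·row1 → [0,0,2,-2]
  row3 -= -1·row2 → [0,0,0,-2]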